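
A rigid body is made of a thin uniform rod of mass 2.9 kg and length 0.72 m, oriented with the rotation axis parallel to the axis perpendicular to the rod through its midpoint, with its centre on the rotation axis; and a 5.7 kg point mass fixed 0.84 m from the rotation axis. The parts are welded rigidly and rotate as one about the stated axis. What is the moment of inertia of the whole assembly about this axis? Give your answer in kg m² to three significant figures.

Thin rod: I_cm = (1/12)ML² = (1/12)(2.9)(0.72)² = 0.12528 kg m²; axis through the centre, so I = 0.12528 kg m².
Point mass: I_cm = 0; centre at d = 0.84 m, so I = I_cm + Md² gives I = 0 + (5.7)(0.84)² = 4.0219 kg m².
Total I = 0.12528 + 4.0219 = 4.1472 kg m².

4.15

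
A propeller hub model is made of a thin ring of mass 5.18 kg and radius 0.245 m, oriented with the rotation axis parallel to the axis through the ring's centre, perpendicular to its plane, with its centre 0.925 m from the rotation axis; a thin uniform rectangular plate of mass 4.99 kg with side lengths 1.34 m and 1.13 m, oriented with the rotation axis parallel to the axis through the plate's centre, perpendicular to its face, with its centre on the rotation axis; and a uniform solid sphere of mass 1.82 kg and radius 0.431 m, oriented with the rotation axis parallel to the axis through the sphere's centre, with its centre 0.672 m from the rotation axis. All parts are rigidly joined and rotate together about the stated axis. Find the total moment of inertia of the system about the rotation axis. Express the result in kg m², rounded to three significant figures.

Thin ring: I_cm = MR² = (5.18)(0.245)² = 0.31093 kg m²; centre at d = 0.925 m, so I = I_cm + Md² gives I = 0.31093 + (5.18)(0.925)² = 4.7431 kg m².
Rectangular plate: I_cm = (1/12)M(a²+b²) = (1/12)(4.99)[(1.34)² + (1.13)²] = 1.2776 kg m²; axis through the centre, so I = 1.2776 kg m².
Solid sphere: I_cm = (2/5)MR² = (2/5)(1.82)(0.431)² = 0.13523 kg m²; centre at d = 0.672 m, so I = I_cm + Md² gives I = 0.13523 + (1.82)(0.672)² = 0.95712 kg m².
Total I = 4.7431 + 1.2776 + 0.95712 = 6.9778 kg m².

6.98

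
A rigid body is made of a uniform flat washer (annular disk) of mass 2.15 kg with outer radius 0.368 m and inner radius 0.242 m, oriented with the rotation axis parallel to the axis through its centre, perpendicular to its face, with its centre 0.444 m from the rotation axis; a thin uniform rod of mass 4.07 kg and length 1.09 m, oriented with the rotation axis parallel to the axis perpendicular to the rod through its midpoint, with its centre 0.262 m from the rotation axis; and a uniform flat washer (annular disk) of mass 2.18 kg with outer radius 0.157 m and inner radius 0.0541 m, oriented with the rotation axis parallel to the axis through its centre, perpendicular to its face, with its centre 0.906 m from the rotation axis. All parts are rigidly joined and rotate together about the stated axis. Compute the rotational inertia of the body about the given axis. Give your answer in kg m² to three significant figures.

Annular disk: I_cm = (1/2)M(R²+r²) = (1/2)(2.15)[(0.368)² + (0.242)²] = 0.20854 kg m²; centre at d = 0.444 m, so I = I_cm + Md² gives I = 0.20854 + (2.15)(0.444)² = 0.63238 kg m².
Thin rod: I_cm = (1/12)ML² = (1/12)(4.07)(1.09)² = 0.40296 kg m²; centre at d = 0.262 m, so I = I_cm + Md² gives I = 0.40296 + (4.07)(0.262)² = 0.68234 kg m².
Annular disk: I_cm = (1/2)M(R²+r²) = (1/2)(2.18)[(0.157)² + (0.0541)²] = 0.030058 kg m²; centre at d = 0.906 m, so I = I_cm + Md² gives I = 0.030058 + (2.18)(0.906)² = 1.8195 kg m².
Total I = 0.63238 + 0.68234 + 1.8195 = 3.1342 kg m².

3.13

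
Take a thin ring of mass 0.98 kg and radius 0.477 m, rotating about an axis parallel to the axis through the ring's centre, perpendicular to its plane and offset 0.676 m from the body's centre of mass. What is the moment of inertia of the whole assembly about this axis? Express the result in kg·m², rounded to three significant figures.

0.671

I_cm = MR² = (0.98)(0.477)² = 0.22298 kg·m²; centre at d = 0.676 m, so the parallel axis theorem gives I = 0.22298 + (0.98)(0.676)² = 0.67081 kg·m².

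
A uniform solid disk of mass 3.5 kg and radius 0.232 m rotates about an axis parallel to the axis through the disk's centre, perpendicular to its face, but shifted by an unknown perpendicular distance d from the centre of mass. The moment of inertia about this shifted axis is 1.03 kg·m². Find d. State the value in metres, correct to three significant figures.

About the centre-of-mass axis, I_cm = (1/2)MR² = (1/2)(3.5)(0.232)² = 0.094192 kg·m².
Parallel axis theorem: I = I_cm + Md², so Md² = 1.03 − 0.094192 = 0.93581 kg·m².
d = √(0.93581 / 3.5) = 0.51708 m.

0.517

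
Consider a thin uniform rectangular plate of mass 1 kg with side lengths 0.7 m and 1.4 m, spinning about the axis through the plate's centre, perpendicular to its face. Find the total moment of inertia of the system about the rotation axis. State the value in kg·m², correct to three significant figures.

I_cm = (1/12)M(a²+b²) = (1/12)(1)[(0.7)² + (1.4)²] = 0.20417 kg·m²; axis through the centre, so I = 0.20417 kg·m².

0.204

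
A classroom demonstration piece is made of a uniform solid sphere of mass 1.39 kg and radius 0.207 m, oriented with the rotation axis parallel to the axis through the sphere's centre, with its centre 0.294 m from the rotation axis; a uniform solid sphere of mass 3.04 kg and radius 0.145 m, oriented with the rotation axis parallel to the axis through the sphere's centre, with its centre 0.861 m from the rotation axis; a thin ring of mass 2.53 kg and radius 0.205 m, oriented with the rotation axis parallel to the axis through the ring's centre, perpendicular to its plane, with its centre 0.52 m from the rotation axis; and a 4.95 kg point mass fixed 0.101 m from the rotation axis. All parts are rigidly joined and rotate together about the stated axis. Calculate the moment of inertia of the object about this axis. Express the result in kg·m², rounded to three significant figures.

3.26

Solid sphere: I_cm = (2/5)MR² = (2/5)(1.39)(0.207)² = 0.023824 kg·m²; centre at d = 0.294 m, so the parallel axis theorem gives I = 0.023824 + (1.39)(0.294)² = 0.14397 kg·m².
Solid sphere: I_cm = (2/5)MR² = (2/5)(3.04)(0.145)² = 0.025566 kg·m²; centre at d = 0.861 m, so the parallel axis theorem gives I = 0.025566 + (3.04)(0.861)² = 2.2792 kg·m².
Thin ring: I_cm = MR² = (2.53)(0.205)² = 0.10632 kg·m²; centre at d = 0.52 m, so the parallel axis theorem gives I = 0.10632 + (2.53)(0.52)² = 0.79044 kg·m².
Point mass: I_cm = 0; centre at d = 0.101 m, so the parallel axis theorem gives I = 0 + (4.95)(0.101)² = 0.050495 kg·m².
Total I = 0.14397 + 2.2792 + 0.79044 + 0.050495 = 3.2641 kg·m².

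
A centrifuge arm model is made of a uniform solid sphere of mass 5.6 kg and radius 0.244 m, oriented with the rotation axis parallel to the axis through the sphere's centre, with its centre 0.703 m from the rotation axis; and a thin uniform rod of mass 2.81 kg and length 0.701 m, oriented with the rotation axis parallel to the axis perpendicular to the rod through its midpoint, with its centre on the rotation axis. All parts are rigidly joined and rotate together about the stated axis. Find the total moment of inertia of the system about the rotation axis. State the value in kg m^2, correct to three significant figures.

Solid sphere: I_cm = (2/5)MR² = (2/5)(5.6)(0.244)² = 0.13336 kg m^2; centre at d = 0.703 m, so I = I_cm + Md² gives I = 0.13336 + (5.6)(0.703)² = 2.9009 kg m^2.
Thin rod: I_cm = (1/12)ML² = (1/12)(2.81)(0.701)² = 0.11507 kg m^2; axis through the centre, so I = 0.11507 kg m^2.
Total I = 2.9009 + 0.11507 = 3.016 kg m^2.

3.02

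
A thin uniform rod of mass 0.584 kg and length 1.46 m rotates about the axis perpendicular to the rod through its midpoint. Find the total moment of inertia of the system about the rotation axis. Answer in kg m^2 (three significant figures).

0.104

I_cm = (1/12)ML² = (1/12)(0.584)(1.46)² = 0.10374 kg m^2; axis through the centre, so I = 0.10374 kg m^2.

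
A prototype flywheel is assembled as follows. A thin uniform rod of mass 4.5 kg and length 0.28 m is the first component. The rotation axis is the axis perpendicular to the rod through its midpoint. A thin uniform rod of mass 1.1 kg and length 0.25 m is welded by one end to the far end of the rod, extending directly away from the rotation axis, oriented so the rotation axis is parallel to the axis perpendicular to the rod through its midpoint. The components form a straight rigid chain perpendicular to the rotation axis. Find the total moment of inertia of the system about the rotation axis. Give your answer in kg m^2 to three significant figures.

0.112

Thin rod: I_cm = (1/12)ML² = (1/12)(4.5)(0.28)² = 0.0294 kg m^2; axis through the centre, so I = 0.0294 kg m^2.
Thin rod: I_cm = (1/12)ML² = (1/12)(1.1)(0.25)² = 0.0057292 kg m^2; centre at d = 0.14 + 0.125 = 0.265 m, so the parallel axis theorem gives I = 0.0057292 + (1.1)(0.265)² = 0.082977 kg m^2.
Total I = 0.0294 + 0.082977 = 0.11238 kg m^2.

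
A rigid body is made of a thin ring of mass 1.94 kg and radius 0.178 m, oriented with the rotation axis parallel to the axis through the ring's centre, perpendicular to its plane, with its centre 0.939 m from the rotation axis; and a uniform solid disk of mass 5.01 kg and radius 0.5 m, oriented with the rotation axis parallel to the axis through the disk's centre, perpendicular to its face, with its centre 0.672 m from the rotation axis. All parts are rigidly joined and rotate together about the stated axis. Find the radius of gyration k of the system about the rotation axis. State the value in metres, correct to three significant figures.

0.819

Thin ring: I_cm = MR² = (1.94)(0.178)² = 0.061467 kg m²; centre at d = 0.939 m, so the parallel axis theorem gives I = 0.061467 + (1.94)(0.939)² = 1.772 kg m².
Solid disk: I_cm = (1/2)MR² = (1/2)(5.01)(0.5)² = 0.62625 kg m²; centre at d = 0.672 m, so the parallel axis theorem gives I = 0.62625 + (5.01)(0.672)² = 2.8887 kg m².
Total I = 4.6607 kg m²; total mass M = 6.95 kg.
k = √(I/M) = √(4.6607/6.95) = 0.8189 m.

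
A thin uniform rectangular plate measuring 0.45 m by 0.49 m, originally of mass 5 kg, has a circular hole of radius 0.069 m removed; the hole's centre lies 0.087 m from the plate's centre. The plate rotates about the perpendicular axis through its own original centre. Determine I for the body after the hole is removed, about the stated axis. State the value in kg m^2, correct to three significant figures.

Unpierced body about its centre: I₀ = (1/12)M(a²+b²) = (1/12)(5)[(0.45)² + (0.49)²] = 0.18442 kg m^2.
The removed disk has mass m = M·πr²/(ab) = (5)·π(0.069)²/(0.45·0.49) = 0.33916 kg (same uniform areal density).
Its moment of inertia about the rotation axis (parallel-axis theorem): I_hole = (1/2)mr² + md² = (1/2)(0.33916)(0.069)² + (0.33916)(0.087)² = 0.0033745 kg m^2.
Treating the hole as negative mass, I = I₀ − I_hole = 0.18442 − 0.0033745 = 0.18104 kg m^2.

0.181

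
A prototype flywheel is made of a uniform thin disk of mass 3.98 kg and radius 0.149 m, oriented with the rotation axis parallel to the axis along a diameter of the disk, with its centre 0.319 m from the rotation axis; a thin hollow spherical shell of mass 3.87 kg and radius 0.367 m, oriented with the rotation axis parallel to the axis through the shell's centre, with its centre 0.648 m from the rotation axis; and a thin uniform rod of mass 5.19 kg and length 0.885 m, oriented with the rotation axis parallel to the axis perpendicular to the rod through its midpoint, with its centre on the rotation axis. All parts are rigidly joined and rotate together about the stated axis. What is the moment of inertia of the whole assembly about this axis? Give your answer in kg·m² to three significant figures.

Thin disk: I_cm = (1/4)MR² = (1/4)(3.98)(0.149)² = 0.02209 kg·m²; centre at d = 0.319 m, so I = I_cm + Md² gives I = 0.02209 + (3.98)(0.319)² = 0.4271 kg·m².
Spherical shell: I_cm = (2/3)MR² = (2/3)(3.87)(0.367)² = 0.3475 kg·m²; centre at d = 0.648 m, so I = I_cm + Md² gives I = 0.3475 + (3.87)(0.648)² = 1.9725 kg·m².
Thin rod: I_cm = (1/12)ML² = (1/12)(5.19)(0.885)² = 0.33874 kg·m²; axis through the centre, so I = 0.33874 kg·m².
Total I = 0.4271 + 1.9725 + 0.33874 = 2.7384 kg·m².

2.74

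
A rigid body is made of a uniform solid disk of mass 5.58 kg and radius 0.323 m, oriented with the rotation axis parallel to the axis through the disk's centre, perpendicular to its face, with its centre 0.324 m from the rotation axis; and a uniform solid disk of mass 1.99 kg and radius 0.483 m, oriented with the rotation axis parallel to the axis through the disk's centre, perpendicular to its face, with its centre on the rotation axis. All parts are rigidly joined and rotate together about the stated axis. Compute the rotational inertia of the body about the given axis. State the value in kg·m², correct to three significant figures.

1.11

Solid disk: I_cm = (1/2)MR² = (1/2)(5.58)(0.323)² = 0.29108 kg·m²; centre at d = 0.324 m, so the parallel axis theorem gives I = 0.29108 + (5.58)(0.324)² = 0.87684 kg·m².
Solid disk: I_cm = (1/2)MR² = (1/2)(1.99)(0.483)² = 0.23212 kg·m²; axis through the centre, so I = 0.23212 kg·m².
Total I = 0.87684 + 0.23212 = 1.109 kg·m².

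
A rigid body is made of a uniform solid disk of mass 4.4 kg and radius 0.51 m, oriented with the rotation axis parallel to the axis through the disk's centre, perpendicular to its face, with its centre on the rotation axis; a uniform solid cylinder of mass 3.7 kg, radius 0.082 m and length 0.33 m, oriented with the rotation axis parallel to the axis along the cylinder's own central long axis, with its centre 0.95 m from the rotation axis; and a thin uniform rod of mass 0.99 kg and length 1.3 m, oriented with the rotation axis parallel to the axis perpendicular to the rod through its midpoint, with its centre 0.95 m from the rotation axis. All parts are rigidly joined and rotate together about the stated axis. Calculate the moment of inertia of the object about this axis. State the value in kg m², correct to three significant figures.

Solid disk: I_cm = (1/2)MR² = (1/2)(4.4)(0.51)² = 0.57222 kg m²; axis through the centre, so I = 0.57222 kg m².
Solid cylinder: I_cm = (1/2)MR² = (1/2)(3.7)(0.082)² = 0.012439 kg m²; centre at d = 0.95 m, so I = I_cm + Md² gives I = 0.012439 + (3.7)(0.95)² = 3.3517 kg m².
Thin rod: I_cm = (1/12)ML² = (1/12)(0.99)(1.3)² = 0.13942 kg m²; centre at d = 0.95 m, so I = I_cm + Md² gives I = 0.13942 + (0.99)(0.95)² = 1.0329 kg m².
Total I = 0.57222 + 3.3517 + 1.0329 = 4.9568 kg m².

4.96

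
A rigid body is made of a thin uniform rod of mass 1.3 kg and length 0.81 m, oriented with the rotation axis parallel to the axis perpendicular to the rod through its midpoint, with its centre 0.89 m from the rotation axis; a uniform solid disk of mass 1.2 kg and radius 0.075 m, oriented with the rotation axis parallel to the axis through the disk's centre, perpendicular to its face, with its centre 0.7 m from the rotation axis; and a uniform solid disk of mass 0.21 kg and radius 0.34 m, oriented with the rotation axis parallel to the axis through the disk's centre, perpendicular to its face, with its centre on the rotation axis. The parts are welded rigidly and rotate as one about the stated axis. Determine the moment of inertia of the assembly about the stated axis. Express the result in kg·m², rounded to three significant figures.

Thin rod: I_cm = (1/12)ML² = (1/12)(1.3)(0.81)² = 0.071078 kg·m²; centre at d = 0.89 m, so the parallel axis theorem gives I = 0.071078 + (1.3)(0.89)² = 1.1008 kg·m².
Solid disk: I_cm = (1/2)MR² = (1/2)(1.2)(0.075)² = 0.003375 kg·m²; centre at d = 0.7 m, so the parallel axis theorem gives I = 0.003375 + (1.2)(0.7)² = 0.59137 kg·m².
Solid disk: I_cm = (1/2)MR² = (1/2)(0.21)(0.34)² = 0.012138 kg·m²; axis through the centre, so I = 0.012138 kg·m².
Total I = 1.1008 + 0.59137 + 0.012138 = 1.7043 kg·m².

1.70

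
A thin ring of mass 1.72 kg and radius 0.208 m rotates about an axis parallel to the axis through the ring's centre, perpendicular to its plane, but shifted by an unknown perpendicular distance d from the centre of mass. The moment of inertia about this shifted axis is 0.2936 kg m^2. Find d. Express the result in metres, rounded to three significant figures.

About the centre-of-mass axis, I_cm = MR² = (1.72)(0.208)² = 0.074414 kg m^2.
Parallel axis theorem: I = I_cm + Md², so Md² = 0.2936 − 0.074414 = 0.21919 kg m^2.
d = √(0.21919 / 1.72) = 0.35698 m.

0.357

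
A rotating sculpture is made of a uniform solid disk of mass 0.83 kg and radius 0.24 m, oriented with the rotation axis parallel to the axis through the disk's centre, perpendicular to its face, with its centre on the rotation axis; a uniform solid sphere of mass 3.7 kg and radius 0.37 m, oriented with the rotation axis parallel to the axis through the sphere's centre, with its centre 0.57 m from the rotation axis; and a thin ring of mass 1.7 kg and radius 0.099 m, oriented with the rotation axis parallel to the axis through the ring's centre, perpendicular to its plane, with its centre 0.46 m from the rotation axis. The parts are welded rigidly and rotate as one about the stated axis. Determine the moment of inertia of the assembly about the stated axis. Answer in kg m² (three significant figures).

1.81

Solid disk: I_cm = (1/2)MR² = (1/2)(0.83)(0.24)² = 0.023904 kg m²; axis through the centre, so I = 0.023904 kg m².
Solid sphere: I_cm = (2/5)MR² = (2/5)(3.7)(0.37)² = 0.20261 kg m²; centre at d = 0.57 m, so I = I_cm + Md² gives I = 0.20261 + (3.7)(0.57)² = 1.4047 kg m².
Thin ring: I_cm = MR² = (1.7)(0.099)² = 0.016662 kg m²; centre at d = 0.46 m, so I = I_cm + Md² gives I = 0.016662 + (1.7)(0.46)² = 0.37638 kg m².
Total I = 0.023904 + 1.4047 + 0.37638 = 1.805 kg m².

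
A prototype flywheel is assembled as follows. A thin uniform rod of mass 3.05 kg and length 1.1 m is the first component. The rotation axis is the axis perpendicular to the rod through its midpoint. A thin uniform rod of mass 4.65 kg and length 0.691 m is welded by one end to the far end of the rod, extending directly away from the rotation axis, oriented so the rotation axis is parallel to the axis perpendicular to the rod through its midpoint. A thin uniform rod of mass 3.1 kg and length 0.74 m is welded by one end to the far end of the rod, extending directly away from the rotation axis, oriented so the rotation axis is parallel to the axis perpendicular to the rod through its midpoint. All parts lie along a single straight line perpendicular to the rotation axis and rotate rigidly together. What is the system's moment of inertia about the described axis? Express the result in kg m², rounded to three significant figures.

12.4

Thin rod: I_cm = (1/12)ML² = (1/12)(3.05)(1.1)² = 0.30754 kg m²; axis through the centre, so I = 0.30754 kg m².
Thin rod: I_cm = (1/12)ML² = (1/12)(4.65)(0.691)² = 0.18502 kg m²; centre at d = 0.55 + 0.3455 = 0.8955 m, so I = I_cm + Md² gives I = 0.18502 + (4.65)(0.8955)² = 3.914 kg m².
Thin rod: I_cm = (1/12)ML² = (1/12)(3.1)(0.74)² = 0.14146 kg m²; centre at d = 0.55 + 0.3455 + 0.3455 + 0.37 = 1.611 m, so I = I_cm + Md² gives I = 0.14146 + (3.1)(1.611)² = 8.187 kg m².
Total I = 0.30754 + 3.914 + 8.187 = 12.408 kg m².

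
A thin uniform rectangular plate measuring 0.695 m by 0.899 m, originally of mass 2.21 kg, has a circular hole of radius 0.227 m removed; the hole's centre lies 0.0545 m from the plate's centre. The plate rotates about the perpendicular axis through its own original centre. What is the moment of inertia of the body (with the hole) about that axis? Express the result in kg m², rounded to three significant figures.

0.221

Unpierced body about its centre: I₀ = (1/12)M(a²+b²) = (1/12)(2.21)[(0.695)² + (0.899)²] = 0.2378 kg m².
The removed disk has mass m = M·πr²/(ab) = (2.21)·π(0.227)²/(0.695·0.899) = 0.5726 kg (same uniform areal density).
Its moment of inertia about the rotation axis (parallel-axis theorem): I_hole = (1/2)mr² + md² = (1/2)(0.5726)(0.227)² + (0.5726)(0.0545)² = 0.016453 kg m².
Treating the hole as negative mass, I = I₀ − I_hole = 0.2378 − 0.016453 = 0.22135 kg m².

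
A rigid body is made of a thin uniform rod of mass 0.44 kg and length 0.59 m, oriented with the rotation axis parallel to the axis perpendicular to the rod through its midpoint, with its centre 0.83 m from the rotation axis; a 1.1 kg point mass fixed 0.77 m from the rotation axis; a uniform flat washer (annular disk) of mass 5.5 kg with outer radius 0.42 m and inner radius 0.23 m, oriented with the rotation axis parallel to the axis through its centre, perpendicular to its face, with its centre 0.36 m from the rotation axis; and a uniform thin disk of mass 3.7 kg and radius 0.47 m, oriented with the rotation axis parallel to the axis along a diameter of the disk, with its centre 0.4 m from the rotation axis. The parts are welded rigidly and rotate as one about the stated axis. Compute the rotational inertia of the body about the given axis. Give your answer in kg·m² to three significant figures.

Thin rod: I_cm = (1/12)ML² = (1/12)(0.44)(0.59)² = 0.012764 kg·m²; centre at d = 0.83 m, so the parallel axis theorem gives I = 0.012764 + (0.44)(0.83)² = 0.31588 kg·m².
Point mass: I_cm = 0; centre at d = 0.77 m, so the parallel axis theorem gives I = 0 + (1.1)(0.77)² = 0.65219 kg·m².
Annular disk: I_cm = (1/2)M(R²+r²) = (1/2)(5.5)[(0.42)² + (0.23)²] = 0.63057 kg·m²; centre at d = 0.36 m, so the parallel axis theorem gives I = 0.63057 + (5.5)(0.36)² = 1.3434 kg·m².
Thin disk: I_cm = (1/4)MR² = (1/4)(3.7)(0.47)² = 0.20433 kg·m²; centre at d = 0.4 m, so the parallel axis theorem gives I = 0.20433 + (3.7)(0.4)² = 0.79633 kg·m².
Total I = 0.31588 + 0.65219 + 1.3434 + 0.79633 = 3.1078 kg·m².

3.11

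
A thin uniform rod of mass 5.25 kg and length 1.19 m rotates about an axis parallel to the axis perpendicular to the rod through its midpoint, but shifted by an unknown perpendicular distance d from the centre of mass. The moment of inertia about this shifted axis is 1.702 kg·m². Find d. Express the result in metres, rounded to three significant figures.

About the centre-of-mass axis, I_cm = (1/12)ML² = (1/12)(5.25)(1.19)² = 0.61954 kg·m².
Parallel axis theorem: I = I_cm + Md², so Md² = 1.702 − 0.61954 = 1.0825 kg·m².
d = √(1.0825 / 5.25) = 0.45407 m.

0.454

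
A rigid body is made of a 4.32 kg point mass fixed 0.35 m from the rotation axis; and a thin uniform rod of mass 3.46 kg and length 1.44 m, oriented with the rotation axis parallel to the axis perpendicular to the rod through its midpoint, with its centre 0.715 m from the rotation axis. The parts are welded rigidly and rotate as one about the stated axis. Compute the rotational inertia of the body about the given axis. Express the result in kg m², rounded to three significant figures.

Point mass: I_cm = 0; centre at d = 0.35 m, so I = I_cm + Md² gives I = 0 + (4.32)(0.35)² = 0.5292 kg m².
Thin rod: I_cm = (1/12)ML² = (1/12)(3.46)(1.44)² = 0.59789 kg m²; centre at d = 0.715 m, so I = I_cm + Md² gives I = 0.59789 + (3.46)(0.715)² = 2.3667 kg m².
Total I = 0.5292 + 2.3667 = 2.8959 kg m².

2.90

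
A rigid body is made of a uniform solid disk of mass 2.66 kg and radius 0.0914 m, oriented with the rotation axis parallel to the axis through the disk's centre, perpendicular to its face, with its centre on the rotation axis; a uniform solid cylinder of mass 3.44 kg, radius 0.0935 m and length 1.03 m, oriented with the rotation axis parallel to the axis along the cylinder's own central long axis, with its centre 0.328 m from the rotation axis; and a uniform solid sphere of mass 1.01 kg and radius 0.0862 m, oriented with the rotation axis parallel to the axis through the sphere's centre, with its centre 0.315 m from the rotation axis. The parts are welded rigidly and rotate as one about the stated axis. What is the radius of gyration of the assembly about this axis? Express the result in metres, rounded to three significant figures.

Solid disk: I_cm = (1/2)MR² = (1/2)(2.66)(0.0914)² = 0.011111 kg·m²; axis through the centre, so I = 0.011111 kg·m².
Solid cylinder: I_cm = (1/2)MR² = (1/2)(3.44)(0.0935)² = 0.015037 kg·m²; centre at d = 0.328 m, so the parallel axis theorem gives I = 0.015037 + (3.44)(0.328)² = 0.38513 kg·m².
Solid sphere: I_cm = (2/5)MR² = (2/5)(1.01)(0.0862)² = 0.0030019 kg·m²; centre at d = 0.315 m, so the parallel axis theorem gives I = 0.0030019 + (1.01)(0.315)² = 0.10322 kg·m².
Total I = 0.49946 kg·m²; total mass M = 7.11 kg.
k = √(I/M) = √(0.49946/7.11) = 0.26504 m.

0.265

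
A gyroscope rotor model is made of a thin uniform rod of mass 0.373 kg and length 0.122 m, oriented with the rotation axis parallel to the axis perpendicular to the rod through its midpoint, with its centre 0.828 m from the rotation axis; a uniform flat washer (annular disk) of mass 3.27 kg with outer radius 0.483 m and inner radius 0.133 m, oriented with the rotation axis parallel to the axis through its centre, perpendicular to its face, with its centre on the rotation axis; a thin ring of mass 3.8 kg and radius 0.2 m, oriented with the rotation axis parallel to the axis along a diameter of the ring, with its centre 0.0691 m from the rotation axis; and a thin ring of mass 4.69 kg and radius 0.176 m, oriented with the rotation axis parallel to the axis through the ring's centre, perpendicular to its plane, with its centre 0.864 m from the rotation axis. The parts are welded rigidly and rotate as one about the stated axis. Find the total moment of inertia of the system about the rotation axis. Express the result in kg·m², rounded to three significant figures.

4.41

Thin rod: I_cm = (1/12)ML² = (1/12)(0.373)(0.122)² = 0.00046264 kg·m²; centre at d = 0.828 m, so the parallel axis theorem gives I = 0.00046264 + (0.373)(0.828)² = 0.25619 kg·m².
Annular disk: I_cm = (1/2)M(R²+r²) = (1/2)(3.27)[(0.483)² + (0.133)²] = 0.41035 kg·m²; axis through the centre, so I = 0.41035 kg·m².
Thin ring: I_cm = (1/2)MR² = (1/2)(3.8)(0.2)² = 0.076 kg·m²; centre at d = 0.0691 m, so the parallel axis theorem gives I = 0.076 + (3.8)(0.0691)² = 0.094144 kg·m².
Thin ring: I_cm = MR² = (4.69)(0.176)² = 0.14528 kg·m²; centre at d = 0.864 m, so the parallel axis theorem gives I = 0.14528 + (4.69)(0.864)² = 3.6463 kg·m².
Total I = 0.25619 + 0.41035 + 0.094144 + 3.6463 = 4.407 kg·m².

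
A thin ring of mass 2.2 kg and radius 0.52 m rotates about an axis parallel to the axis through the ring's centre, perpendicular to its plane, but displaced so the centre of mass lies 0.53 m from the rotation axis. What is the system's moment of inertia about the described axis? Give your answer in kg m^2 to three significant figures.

I_cm = MR² = (2.2)(0.52)² = 0.59488 kg m^2; centre at d = 0.53 m, so I = I_cm + Md² gives I = 0.59488 + (2.2)(0.53)² = 1.2129 kg m^2.

1.21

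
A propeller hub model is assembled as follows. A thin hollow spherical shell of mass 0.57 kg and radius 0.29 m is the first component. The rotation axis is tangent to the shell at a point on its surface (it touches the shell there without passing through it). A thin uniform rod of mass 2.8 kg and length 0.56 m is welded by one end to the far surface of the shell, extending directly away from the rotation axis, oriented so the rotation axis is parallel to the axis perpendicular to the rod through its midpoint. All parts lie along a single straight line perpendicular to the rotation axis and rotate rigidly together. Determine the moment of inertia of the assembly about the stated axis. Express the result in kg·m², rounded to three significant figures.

Spherical shell: I_cm = (2/3)MR² = (2/3)(0.57)(0.29)² = 0.031958 kg·m²; centre at d = 0.29 m, so the parallel axis theorem gives I = 0.031958 + (0.57)(0.29)² = 0.079895 kg·m².
Thin rod: I_cm = (1/12)ML² = (1/12)(2.8)(0.56)² = 0.073173 kg·m²; centre at d = 0.29 + 0.29 + 0.28 = 0.86 m, so the parallel axis theorem gives I = 0.073173 + (2.8)(0.86)² = 2.1441 kg·m².
Total I = 0.079895 + 2.1441 = 2.2239 kg·m².

2.22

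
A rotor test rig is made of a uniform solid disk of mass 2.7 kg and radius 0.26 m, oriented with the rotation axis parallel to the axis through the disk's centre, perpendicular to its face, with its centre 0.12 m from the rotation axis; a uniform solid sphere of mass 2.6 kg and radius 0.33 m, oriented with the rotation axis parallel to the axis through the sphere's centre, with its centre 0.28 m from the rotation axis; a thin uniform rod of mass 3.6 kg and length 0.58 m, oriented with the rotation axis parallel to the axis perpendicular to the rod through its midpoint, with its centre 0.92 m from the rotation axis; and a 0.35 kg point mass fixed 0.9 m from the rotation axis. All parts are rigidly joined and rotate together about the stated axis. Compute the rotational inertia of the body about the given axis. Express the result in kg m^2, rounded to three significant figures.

Solid disk: I_cm = (1/2)MR² = (1/2)(2.7)(0.26)² = 0.09126 kg m^2; centre at d = 0.12 m, so the parallel axis theorem gives I = 0.09126 + (2.7)(0.12)² = 0.13014 kg m^2.
Solid sphere: I_cm = (2/5)MR² = (2/5)(2.6)(0.33)² = 0.11326 kg m^2; centre at d = 0.28 m, so the parallel axis theorem gives I = 0.11326 + (2.6)(0.28)² = 0.3171 kg m^2.
Thin rod: I_cm = (1/12)ML² = (1/12)(3.6)(0.58)² = 0.10092 kg m^2; centre at d = 0.92 m, so the parallel axis theorem gives I = 0.10092 + (3.6)(0.92)² = 3.148 kg m^2.
Point mass: I_cm = 0; centre at d = 0.9 m, so the parallel axis theorem gives I = 0 + (0.35)(0.9)² = 0.2835 kg m^2.
Total I = 0.13014 + 0.3171 + 3.148 + 0.2835 = 3.8787 kg m^2.

3.88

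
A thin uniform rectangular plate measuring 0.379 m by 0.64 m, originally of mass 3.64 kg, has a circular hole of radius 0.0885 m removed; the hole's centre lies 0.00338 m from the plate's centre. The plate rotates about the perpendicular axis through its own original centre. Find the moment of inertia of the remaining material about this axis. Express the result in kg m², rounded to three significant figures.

0.166

Unpierced body about its centre: I₀ = (1/12)M(a²+b²) = (1/12)(3.64)[(0.379)² + (0.64)²] = 0.16782 kg m².
The removed disk has mass m = M·πr²/(ab) = (3.64)·π(0.0885)²/(0.379·0.64) = 0.36925 kg (same uniform areal density).
Its moment of inertia about the rotation axis (parallel-axis theorem): I_hole = (1/2)mr² + md² = (1/2)(0.36925)(0.0885)² + (0.36925)(0.00338)² = 0.0014502 kg m².
Treating the hole as negative mass, I = I₀ − I_hole = 0.16782 − 0.0014502 = 0.16637 kg m².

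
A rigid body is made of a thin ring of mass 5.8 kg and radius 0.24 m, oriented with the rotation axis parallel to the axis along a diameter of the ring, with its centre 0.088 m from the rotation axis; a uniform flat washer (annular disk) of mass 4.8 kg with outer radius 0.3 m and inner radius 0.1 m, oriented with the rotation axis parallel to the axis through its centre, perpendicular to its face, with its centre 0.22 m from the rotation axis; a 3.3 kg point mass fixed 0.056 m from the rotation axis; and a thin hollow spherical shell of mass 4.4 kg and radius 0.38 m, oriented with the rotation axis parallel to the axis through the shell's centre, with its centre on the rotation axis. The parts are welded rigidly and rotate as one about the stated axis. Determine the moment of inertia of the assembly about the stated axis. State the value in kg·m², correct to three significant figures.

Thin ring: I_cm = (1/2)MR² = (1/2)(5.8)(0.24)² = 0.16704 kg·m²; centre at d = 0.088 m, so I = I_cm + Md² gives I = 0.16704 + (5.8)(0.088)² = 0.21196 kg·m².
Annular disk: I_cm = (1/2)M(R²+r²) = (1/2)(4.8)[(0.3)² + (0.1)²] = 0.24 kg·m²; centre at d = 0.22 m, so I = I_cm + Md² gives I = 0.24 + (4.8)(0.22)² = 0.47232 kg·m².
Point mass: I_cm = 0; centre at d = 0.056 m, so I = I_cm + Md² gives I = 0 + (3.3)(0.056)² = 0.010349 kg·m².
Spherical shell: I_cm = (2/3)MR² = (2/3)(4.4)(0.38)² = 0.42357 kg·m²; axis through the centre, so I = 0.42357 kg·m².
Total I = 0.21196 + 0.47232 + 0.010349 + 0.42357 = 1.1182 kg·m².

1.12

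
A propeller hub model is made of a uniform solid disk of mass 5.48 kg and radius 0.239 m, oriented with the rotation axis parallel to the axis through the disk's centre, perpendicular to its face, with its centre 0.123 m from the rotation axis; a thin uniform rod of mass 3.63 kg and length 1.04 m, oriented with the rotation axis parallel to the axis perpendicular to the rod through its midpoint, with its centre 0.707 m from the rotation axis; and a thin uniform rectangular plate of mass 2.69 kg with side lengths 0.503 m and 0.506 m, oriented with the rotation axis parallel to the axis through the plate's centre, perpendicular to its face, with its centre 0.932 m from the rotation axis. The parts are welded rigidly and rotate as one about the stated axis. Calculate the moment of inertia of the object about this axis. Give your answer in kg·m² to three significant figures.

4.83

Solid disk: I_cm = (1/2)MR² = (1/2)(5.48)(0.239)² = 0.15651 kg·m²; centre at d = 0.123 m, so I = I_cm + Md² gives I = 0.15651 + (5.48)(0.123)² = 0.23942 kg·m².
Thin rod: I_cm = (1/12)ML² = (1/12)(3.63)(1.04)² = 0.32718 kg·m²; centre at d = 0.707 m, so I = I_cm + Md² gives I = 0.32718 + (3.63)(0.707)² = 2.1416 kg·m².
Rectangular plate: I_cm = (1/12)M(a²+b²) = (1/12)(2.69)[(0.503)² + (0.506)²] = 0.11411 kg·m²; centre at d = 0.932 m, so I = I_cm + Md² gives I = 0.11411 + (2.69)(0.932)² = 2.4507 kg·m².
Total I = 0.23942 + 2.1416 + 2.4507 = 4.8318 kg·m².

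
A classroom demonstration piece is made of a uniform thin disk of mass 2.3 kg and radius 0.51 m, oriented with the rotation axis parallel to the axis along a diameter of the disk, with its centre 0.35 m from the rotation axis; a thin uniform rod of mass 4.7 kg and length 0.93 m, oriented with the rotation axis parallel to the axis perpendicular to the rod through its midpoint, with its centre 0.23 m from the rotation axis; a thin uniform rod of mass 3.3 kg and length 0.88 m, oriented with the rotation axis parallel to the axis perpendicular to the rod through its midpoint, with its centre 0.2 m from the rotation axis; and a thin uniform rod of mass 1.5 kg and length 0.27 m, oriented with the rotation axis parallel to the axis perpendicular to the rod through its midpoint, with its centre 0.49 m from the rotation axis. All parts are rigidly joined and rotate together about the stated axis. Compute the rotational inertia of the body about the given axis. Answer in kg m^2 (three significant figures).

Thin disk: I_cm = (1/4)MR² = (1/4)(2.3)(0.51)² = 0.14956 kg m^2; centre at d = 0.35 m, so I = I_cm + Md² gives I = 0.14956 + (2.3)(0.35)² = 0.43131 kg m^2.
Thin rod: I_cm = (1/12)ML² = (1/12)(4.7)(0.93)² = 0.33875 kg m^2; centre at d = 0.23 m, so I = I_cm + Md² gives I = 0.33875 + (4.7)(0.23)² = 0.58738 kg m^2.
Thin rod: I_cm = (1/12)ML² = (1/12)(3.3)(0.88)² = 0.21296 kg m^2; centre at d = 0.2 m, so I = I_cm + Md² gives I = 0.21296 + (3.3)(0.2)² = 0.34496 kg m^2.
Thin rod: I_cm = (1/12)ML² = (1/12)(1.5)(0.27)² = 0.0091125 kg m^2; centre at d = 0.49 m, so I = I_cm + Md² gives I = 0.0091125 + (1.5)(0.49)² = 0.36926 kg m^2.
Total I = 0.43131 + 0.58738 + 0.34496 + 0.36926 = 1.7329 kg m^2.

1.73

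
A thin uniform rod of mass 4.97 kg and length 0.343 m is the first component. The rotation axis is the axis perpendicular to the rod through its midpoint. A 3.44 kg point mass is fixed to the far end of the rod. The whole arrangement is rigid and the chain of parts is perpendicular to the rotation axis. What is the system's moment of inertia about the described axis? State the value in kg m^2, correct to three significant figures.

0.150

Thin rod: I_cm = (1/12)ML² = (1/12)(4.97)(0.343)² = 0.048726 kg m^2; axis through the centre, so I = 0.048726 kg m^2.
Point mass: I_cm = 0; centre at d = 0.1715 m, so the parallel axis theorem gives I = 0 + (3.44)(0.1715)² = 0.10118 kg m^2.
Total I = 0.048726 + 0.10118 = 0.1499 kg m^2.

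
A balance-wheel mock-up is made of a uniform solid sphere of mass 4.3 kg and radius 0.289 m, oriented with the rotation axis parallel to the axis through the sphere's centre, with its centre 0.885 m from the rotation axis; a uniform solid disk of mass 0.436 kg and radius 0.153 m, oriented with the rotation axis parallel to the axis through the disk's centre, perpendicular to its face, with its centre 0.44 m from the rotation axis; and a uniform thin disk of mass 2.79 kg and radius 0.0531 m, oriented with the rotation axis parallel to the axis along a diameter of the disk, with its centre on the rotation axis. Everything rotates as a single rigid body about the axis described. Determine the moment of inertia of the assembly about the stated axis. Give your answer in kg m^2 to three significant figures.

3.60

Solid sphere: I_cm = (2/5)MR² = (2/5)(4.3)(0.289)² = 0.14366 kg m^2; centre at d = 0.885 m, so I = I_cm + Md² gives I = 0.14366 + (4.3)(0.885)² = 3.5115 kg m^2.
Solid disk: I_cm = (1/2)MR² = (1/2)(0.436)(0.153)² = 0.0051032 kg m^2; centre at d = 0.44 m, so I = I_cm + Md² gives I = 0.0051032 + (0.436)(0.44)² = 0.089513 kg m^2.
Thin disk: I_cm = (1/4)MR² = (1/4)(2.79)(0.0531)² = 0.0019667 kg m^2; axis through the centre, so I = 0.0019667 kg m^2.
Total I = 3.5115 + 0.089513 + 0.0019667 = 3.603 kg m^2.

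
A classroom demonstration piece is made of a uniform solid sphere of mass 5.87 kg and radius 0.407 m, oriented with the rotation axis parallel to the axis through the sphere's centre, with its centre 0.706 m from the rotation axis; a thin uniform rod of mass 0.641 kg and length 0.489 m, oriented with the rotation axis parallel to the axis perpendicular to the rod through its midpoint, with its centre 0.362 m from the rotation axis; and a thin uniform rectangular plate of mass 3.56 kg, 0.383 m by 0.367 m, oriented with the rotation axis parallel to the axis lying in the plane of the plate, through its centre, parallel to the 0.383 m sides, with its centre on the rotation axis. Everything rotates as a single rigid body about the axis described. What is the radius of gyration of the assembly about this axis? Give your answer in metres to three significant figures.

0.585

Solid sphere: I_cm = (2/5)MR² = (2/5)(5.87)(0.407)² = 0.38894 kg m²; centre at d = 0.706 m, so I = I_cm + Md² gives I = 0.38894 + (5.87)(0.706)² = 3.3148 kg m².
Thin rod: I_cm = (1/12)ML² = (1/12)(0.641)(0.489)² = 0.012773 kg m²; centre at d = 0.362 m, so I = I_cm + Md² gives I = 0.012773 + (0.641)(0.362)² = 0.096772 kg m².
Rectangular plate: I_cm = (1/12)Mb² = (1/12)(3.56)(0.367)² = 0.039958 kg m²; axis through the centre, so I = 0.039958 kg m².
Total I = 3.4515 kg m²; total mass M = 10.071 kg.
k = √(I/M) = √(3.4515/10.071) = 0.58542 m.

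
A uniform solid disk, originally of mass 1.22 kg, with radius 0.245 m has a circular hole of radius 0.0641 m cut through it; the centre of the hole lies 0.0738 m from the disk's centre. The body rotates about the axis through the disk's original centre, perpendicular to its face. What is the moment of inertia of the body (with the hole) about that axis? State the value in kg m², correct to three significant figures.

Unpierced body about its centre: I₀ = (1/2)MR² = (1/2)(1.22)(0.245)² = 0.036615 kg m².
The removed disk has mass m = M·(r/R)² = (1.22)(0.0641/0.245)² = 0.083511 kg (same uniform areal density).
Its moment of inertia about the rotation axis (parallel-axis theorem): I_hole = (1/2)mr² + md² = (1/2)(0.083511)(0.0641)² + (0.083511)(0.0738)² = 0.0006264 kg m².
Treating the hole as negative mass, I = I₀ − I_hole = 0.036615 − 0.0006264 = 0.035989 kg m².

0.0360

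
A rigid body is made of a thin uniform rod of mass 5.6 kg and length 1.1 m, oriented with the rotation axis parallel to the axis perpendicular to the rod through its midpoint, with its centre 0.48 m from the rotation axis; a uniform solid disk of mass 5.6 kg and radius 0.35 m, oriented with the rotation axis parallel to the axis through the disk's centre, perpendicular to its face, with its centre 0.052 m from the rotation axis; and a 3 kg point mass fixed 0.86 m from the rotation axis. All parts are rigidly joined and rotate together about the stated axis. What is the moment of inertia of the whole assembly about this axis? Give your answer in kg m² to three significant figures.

Thin rod: I_cm = (1/12)ML² = (1/12)(5.6)(1.1)² = 0.56467 kg m²; centre at d = 0.48 m, so the parallel axis theorem gives I = 0.56467 + (5.6)(0.48)² = 1.8549 kg m².
Solid disk: I_cm = (1/2)MR² = (1/2)(5.6)(0.35)² = 0.343 kg m²; centre at d = 0.052 m, so the parallel axis theorem gives I = 0.343 + (5.6)(0.052)² = 0.35814 kg m².
Point mass: I_cm = 0; centre at d = 0.86 m, so the parallel axis theorem gives I = 0 + (3)(0.86)² = 2.2188 kg m².
Total I = 1.8549 + 0.35814 + 2.2188 = 4.4318 kg m².

4.43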